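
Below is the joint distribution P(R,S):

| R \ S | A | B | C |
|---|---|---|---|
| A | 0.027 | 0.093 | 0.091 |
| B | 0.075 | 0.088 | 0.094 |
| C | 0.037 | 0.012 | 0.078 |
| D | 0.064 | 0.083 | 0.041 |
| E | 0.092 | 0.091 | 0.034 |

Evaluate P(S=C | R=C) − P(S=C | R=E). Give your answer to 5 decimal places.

P(R=C) = 0.037 + 0.012 + 0.078 = 0.127; P(S=C | R=C) = 0.078/0.127 = 0.614173.
P(R=E) = 0.092 + 0.091 + 0.034 = 0.217; P(S=C | R=E) = 0.034/0.217 = 0.156682.
Difference = 0.45749.

0.45749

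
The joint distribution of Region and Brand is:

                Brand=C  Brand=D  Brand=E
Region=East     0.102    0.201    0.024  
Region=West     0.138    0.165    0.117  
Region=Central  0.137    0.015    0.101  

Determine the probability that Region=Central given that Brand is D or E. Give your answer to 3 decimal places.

P(Brand=D) = 0.201 + 0.165 + 0.015 = 0.381.
P(Brand=E) = 0.024 + 0.117 + 0.101 = 0.242.
P(Brand ∈ {D, E}) = 0.381 + 0.242 = 0.623; P(Region=Central, Brand ∈ {D, E}) = 0.015 + 0.101 = 0.116.
P(Region=Central | Brand ∈ {D, E}) = 0.116/0.623 = 0.186.

0.186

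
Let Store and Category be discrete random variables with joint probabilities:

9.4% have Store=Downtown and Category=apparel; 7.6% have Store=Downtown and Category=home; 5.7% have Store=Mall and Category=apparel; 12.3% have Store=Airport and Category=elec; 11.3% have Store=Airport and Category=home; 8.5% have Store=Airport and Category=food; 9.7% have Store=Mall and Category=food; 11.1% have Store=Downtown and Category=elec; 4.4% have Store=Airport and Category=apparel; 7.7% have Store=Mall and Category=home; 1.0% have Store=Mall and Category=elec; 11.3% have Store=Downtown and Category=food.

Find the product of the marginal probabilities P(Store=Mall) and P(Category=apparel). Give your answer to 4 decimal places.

P(Store=Mall) = 0.097 + 0.057 + 0.010 + 0.077 = 0.241.
P(Category=apparel) = 0.094 + 0.057 + 0.044 = 0.195.
Product: 0.241 × 0.195 = 0.0470.

0.0470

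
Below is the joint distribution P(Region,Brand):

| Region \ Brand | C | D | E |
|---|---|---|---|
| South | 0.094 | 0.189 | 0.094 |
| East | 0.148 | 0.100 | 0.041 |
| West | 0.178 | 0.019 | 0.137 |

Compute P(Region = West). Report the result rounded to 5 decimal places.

P(Region=West) = 0.178 + 0.019 + 0.137 = 0.334.

0.33400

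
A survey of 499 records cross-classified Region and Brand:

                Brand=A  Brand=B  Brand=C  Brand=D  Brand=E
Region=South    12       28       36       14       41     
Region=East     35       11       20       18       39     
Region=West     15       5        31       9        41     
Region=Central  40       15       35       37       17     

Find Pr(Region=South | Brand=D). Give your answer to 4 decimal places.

Total with Brand=D: 14 + 18 + 9 + 37 = 78.
P(Region=South | Brand=D) = 14/78 = 0.1795.

0.1795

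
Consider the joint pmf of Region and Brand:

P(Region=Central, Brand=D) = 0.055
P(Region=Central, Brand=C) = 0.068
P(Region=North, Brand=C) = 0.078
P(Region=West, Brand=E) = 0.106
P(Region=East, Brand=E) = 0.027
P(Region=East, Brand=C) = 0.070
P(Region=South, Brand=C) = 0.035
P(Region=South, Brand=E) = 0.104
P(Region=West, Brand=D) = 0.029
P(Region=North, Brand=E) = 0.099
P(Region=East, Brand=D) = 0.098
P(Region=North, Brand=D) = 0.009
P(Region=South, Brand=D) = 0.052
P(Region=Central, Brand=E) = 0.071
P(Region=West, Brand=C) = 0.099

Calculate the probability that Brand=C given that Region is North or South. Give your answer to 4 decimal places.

0.2997

P(Region=North) = 0.078 + 0.009 + 0.099 = 0.186.
P(Region=South) = 0.035 + 0.052 + 0.104 = 0.191.
P(Region ∈ {North, South}) = 0.186 + 0.191 = 0.377; P(Brand=C, Region ∈ {North, South}) = 0.078 + 0.035 = 0.113.
P(Brand=C | Region ∈ {North, South}) = 0.113/0.377 = 0.2997.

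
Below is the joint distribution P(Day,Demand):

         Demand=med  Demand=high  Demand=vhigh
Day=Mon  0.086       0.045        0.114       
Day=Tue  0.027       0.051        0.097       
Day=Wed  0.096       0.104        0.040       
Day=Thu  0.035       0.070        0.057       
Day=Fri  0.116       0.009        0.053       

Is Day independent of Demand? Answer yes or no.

no

P(Day=Fri) = 0.178 and P(Demand=med) = 0.360, so their product is 0.06408, but P(Day=Fri, Demand=med) = 0.116. Since these differ, Day and Demand are not independent.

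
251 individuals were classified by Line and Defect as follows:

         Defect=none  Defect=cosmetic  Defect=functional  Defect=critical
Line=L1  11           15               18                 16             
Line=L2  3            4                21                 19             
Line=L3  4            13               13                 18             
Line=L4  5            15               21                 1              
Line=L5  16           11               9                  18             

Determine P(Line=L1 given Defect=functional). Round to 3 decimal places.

0.220

Total with Defect=functional: 18 + 21 + 13 + 21 + 9 = 82.
P(Line=L1 | Defect=functional) = 18/82 = 0.220.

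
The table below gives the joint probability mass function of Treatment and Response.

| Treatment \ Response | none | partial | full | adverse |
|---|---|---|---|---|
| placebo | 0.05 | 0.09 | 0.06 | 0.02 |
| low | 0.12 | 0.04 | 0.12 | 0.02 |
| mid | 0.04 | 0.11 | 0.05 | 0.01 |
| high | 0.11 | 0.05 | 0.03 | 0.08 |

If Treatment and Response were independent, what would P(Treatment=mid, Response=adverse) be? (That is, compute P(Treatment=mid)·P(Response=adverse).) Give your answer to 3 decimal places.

0.027

P(Treatment=mid) = 0.04 + 0.11 + 0.05 + 0.01 = 0.21.
P(Response=adverse) = 0.02 + 0.02 + 0.01 + 0.08 = 0.13.
Product: 0.21 × 0.13 = 0.027.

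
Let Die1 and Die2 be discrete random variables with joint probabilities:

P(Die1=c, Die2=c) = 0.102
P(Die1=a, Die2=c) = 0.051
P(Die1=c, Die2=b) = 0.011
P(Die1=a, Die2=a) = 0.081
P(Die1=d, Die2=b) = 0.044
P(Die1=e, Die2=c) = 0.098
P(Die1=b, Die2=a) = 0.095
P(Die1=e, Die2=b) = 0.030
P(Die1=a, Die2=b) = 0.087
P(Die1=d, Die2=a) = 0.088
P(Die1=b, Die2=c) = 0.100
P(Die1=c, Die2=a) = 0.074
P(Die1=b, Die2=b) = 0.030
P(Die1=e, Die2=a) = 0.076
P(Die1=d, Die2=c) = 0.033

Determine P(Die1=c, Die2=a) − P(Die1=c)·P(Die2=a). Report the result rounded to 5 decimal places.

-0.00342

P(Die1=c) = 0.074 + 0.011 + 0.102 = 0.187.
P(Die2=a) = 0.081 + 0.095 + 0.074 + 0.088 + 0.076 = 0.414.
P(Die1=c, Die2=a) − P(Die1=c)P(Die2=a) = 0.074 − 0.187×0.414 = -0.00342.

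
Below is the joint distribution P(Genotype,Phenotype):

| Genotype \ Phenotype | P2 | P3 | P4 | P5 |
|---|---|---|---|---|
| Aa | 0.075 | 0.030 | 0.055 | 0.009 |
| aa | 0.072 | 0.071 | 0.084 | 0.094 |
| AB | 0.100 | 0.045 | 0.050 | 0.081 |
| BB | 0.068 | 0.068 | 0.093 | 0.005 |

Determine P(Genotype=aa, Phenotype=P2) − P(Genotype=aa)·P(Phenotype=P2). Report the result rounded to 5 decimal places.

-0.02912

P(Genotype=aa) = 0.072 + 0.071 + 0.084 + 0.094 = 0.321.
P(Phenotype=P2) = 0.075 + 0.072 + 0.100 + 0.068 = 0.315.
P(Genotype=aa, Phenotype=P2) − P(Genotype=aa)P(Phenotype=P2) = 0.072 − 0.321×0.315 = -0.02912.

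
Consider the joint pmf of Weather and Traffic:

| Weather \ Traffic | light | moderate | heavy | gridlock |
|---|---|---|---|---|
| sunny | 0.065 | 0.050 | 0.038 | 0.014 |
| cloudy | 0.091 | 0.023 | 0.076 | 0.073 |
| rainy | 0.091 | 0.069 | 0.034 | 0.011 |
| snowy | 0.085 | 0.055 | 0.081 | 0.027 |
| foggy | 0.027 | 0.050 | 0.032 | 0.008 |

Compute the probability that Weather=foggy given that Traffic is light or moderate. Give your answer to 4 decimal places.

0.1271

P(Traffic=light) = 0.065 + 0.091 + 0.091 + 0.085 + 0.027 = 0.359.
P(Traffic=moderate) = 0.050 + 0.023 + 0.069 + 0.055 + 0.050 = 0.247.
P(Traffic ∈ {light, moderate}) = 0.359 + 0.247 = 0.606; P(Weather=foggy, Traffic ∈ {light, moderate}) = 0.027 + 0.050 = 0.077.
P(Weather=foggy | Traffic ∈ {light, moderate}) = 0.077/0.606 = 0.1271.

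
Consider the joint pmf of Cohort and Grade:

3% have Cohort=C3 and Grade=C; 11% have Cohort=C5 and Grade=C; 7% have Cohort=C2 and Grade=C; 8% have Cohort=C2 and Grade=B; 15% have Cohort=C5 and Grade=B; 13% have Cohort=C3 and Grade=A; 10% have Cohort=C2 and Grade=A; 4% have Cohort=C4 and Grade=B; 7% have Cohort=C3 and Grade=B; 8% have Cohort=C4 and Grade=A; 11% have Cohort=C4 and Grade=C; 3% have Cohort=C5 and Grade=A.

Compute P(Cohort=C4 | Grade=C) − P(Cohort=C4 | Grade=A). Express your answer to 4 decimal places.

P(Grade=C) = 0.07 + 0.03 + 0.11 + 0.11 = 0.32; P(Cohort=C4 | Grade=C) = 0.11/0.32 = 0.34375.
P(Grade=A) = 0.10 + 0.13 + 0.08 + 0.03 = 0.34; P(Cohort=C4 | Grade=A) = 0.08/0.34 = 0.23529.
Difference = 0.1085.

0.1085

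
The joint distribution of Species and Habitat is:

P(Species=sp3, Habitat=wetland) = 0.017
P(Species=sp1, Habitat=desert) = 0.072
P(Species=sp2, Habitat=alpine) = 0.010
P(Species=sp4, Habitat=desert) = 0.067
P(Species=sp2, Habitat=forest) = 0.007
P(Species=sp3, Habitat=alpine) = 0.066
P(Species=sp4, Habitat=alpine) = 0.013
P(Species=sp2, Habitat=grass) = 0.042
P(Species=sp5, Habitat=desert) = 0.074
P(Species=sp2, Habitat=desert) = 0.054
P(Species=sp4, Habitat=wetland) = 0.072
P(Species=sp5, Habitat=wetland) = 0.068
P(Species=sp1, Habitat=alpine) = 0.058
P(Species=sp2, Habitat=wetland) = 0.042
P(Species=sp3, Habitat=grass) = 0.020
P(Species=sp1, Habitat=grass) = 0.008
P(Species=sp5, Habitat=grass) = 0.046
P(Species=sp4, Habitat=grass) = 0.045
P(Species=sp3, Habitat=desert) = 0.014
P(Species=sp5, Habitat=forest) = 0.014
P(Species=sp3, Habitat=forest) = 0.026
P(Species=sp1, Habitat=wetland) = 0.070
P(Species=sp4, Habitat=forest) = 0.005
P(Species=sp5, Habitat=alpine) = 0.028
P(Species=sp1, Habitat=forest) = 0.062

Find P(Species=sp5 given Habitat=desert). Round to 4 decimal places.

P(Habitat=desert) = 0.072 + 0.054 + 0.014 + 0.067 + 0.074 = 0.281.
P(Species=sp5 | Habitat=desert) = 0.074/0.281 = 0.2633.

0.2633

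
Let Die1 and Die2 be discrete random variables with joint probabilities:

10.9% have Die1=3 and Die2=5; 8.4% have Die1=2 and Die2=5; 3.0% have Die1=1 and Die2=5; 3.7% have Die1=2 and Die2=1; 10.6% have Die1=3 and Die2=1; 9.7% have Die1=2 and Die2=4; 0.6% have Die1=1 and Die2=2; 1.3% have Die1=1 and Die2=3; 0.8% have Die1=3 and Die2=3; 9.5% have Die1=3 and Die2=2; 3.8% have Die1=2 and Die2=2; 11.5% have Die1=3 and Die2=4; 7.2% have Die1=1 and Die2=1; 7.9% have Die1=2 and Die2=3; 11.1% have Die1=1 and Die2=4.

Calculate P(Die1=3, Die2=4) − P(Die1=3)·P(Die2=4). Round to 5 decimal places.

P(Die1=3) = 0.106 + 0.095 + 0.008 + 0.115 + 0.109 = 0.433.
P(Die2=4) = 0.111 + 0.097 + 0.115 = 0.323.
P(Die1=3, Die2=4) − P(Die1=3)P(Die2=4) = 0.115 − 0.433×0.323 = -0.02486.

-0.02486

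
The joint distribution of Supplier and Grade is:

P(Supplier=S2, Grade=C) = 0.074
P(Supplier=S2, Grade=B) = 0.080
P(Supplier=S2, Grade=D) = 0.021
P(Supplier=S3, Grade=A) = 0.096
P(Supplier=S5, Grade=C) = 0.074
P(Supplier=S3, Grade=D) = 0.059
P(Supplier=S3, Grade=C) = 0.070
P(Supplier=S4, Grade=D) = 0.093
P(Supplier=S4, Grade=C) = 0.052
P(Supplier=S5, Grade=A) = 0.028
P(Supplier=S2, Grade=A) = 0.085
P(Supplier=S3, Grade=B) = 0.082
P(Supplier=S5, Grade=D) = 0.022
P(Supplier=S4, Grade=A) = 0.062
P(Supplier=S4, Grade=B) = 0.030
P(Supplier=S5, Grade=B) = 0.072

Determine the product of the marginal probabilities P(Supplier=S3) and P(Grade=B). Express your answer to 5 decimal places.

0.08105

P(Supplier=S3) = 0.096 + 0.082 + 0.070 + 0.059 = 0.307.
P(Grade=B) = 0.080 + 0.082 + 0.030 + 0.072 = 0.264.
Product: 0.307 × 0.264 = 0.08105.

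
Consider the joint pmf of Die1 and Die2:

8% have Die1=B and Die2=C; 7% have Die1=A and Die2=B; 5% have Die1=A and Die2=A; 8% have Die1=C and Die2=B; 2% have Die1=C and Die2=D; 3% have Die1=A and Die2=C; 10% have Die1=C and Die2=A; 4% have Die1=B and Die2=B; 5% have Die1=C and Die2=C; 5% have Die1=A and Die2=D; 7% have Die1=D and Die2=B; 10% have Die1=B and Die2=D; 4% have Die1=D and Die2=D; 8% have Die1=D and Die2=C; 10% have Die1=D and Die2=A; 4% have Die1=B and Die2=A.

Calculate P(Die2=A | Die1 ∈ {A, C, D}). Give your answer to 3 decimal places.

P(Die1=A) = 0.05 + 0.07 + 0.03 + 0.05 = 0.20.
P(Die1=C) = 0.10 + 0.08 + 0.05 + 0.02 = 0.25.
P(Die1=D) = 0.10 + 0.07 + 0.08 + 0.04 = 0.29.
P(Die1 ∈ {A, C, D}) = 0.20 + 0.25 + 0.29 = 0.74; P(Die2=A, Die1 ∈ {A, C, D}) = 0.05 + 0.10 + 0.10 = 0.25.
P(Die2=A | Die1 ∈ {A, C, D}) = 0.25/0.74 = 0.338.

0.338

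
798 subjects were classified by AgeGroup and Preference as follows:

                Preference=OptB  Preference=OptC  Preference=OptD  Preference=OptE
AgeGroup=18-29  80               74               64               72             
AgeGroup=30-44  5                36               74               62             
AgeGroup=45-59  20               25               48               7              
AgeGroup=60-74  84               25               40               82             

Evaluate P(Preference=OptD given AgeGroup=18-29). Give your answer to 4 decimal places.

0.2207

Total with AgeGroup=18-29: 80 + 74 + 64 + 72 = 290.
P(Preference=OptD | AgeGroup=18-29) = 64/290 = 0.2207.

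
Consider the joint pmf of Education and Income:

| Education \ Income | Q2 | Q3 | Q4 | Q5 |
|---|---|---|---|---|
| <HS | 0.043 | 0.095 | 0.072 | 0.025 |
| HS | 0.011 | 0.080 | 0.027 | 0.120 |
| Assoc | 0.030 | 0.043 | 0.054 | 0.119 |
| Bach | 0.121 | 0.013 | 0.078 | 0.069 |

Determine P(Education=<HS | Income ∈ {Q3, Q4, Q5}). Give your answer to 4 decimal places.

P(Income=Q3) = 0.095 + 0.080 + 0.043 + 0.013 = 0.231.
P(Income=Q4) = 0.072 + 0.027 + 0.054 + 0.078 = 0.231.
P(Income=Q5) = 0.025 + 0.120 + 0.119 + 0.069 = 0.333.
P(Income ∈ {Q3, Q4, Q5}) = 0.231 + 0.231 + 0.333 = 0.795; P(Education=<HS, Income ∈ {Q3, Q4, Q5}) = 0.095 + 0.072 + 0.025 = 0.192.
P(Education=<HS | Income ∈ {Q3, Q4, Q5}) = 0.192/0.795 = 0.2415.

0.2415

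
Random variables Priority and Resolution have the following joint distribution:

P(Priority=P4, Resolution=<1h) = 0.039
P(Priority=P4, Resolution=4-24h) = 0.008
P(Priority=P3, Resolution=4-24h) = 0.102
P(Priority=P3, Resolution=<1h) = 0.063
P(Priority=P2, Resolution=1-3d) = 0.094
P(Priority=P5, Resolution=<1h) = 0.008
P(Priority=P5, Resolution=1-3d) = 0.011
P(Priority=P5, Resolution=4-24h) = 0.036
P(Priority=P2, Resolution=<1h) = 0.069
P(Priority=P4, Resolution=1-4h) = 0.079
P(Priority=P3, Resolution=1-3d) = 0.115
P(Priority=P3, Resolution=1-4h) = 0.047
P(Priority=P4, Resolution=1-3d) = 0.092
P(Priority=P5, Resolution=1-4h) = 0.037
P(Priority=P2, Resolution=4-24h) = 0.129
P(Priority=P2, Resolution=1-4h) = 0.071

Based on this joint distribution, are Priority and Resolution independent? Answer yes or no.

no

P(Priority=P4) = 0.218 and P(Resolution=4-24h) = 0.275, so their product is 0.05995, but P(Priority=P4, Resolution=4-24h) = 0.008. Since these differ, Priority and Resolution are not independent.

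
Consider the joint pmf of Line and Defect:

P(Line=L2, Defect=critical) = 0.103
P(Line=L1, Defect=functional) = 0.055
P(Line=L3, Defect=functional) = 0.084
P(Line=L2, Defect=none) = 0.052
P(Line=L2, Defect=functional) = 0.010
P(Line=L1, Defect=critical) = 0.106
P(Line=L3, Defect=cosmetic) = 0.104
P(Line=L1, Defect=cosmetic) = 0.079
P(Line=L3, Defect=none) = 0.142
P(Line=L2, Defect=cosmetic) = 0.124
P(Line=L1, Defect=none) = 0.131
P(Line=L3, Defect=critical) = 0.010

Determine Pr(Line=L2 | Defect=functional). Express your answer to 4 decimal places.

P(Defect=functional) = 0.055 + 0.010 + 0.084 = 0.149.
P(Line=L2 | Defect=functional) = 0.010/0.149 = 0.0671.

0.0671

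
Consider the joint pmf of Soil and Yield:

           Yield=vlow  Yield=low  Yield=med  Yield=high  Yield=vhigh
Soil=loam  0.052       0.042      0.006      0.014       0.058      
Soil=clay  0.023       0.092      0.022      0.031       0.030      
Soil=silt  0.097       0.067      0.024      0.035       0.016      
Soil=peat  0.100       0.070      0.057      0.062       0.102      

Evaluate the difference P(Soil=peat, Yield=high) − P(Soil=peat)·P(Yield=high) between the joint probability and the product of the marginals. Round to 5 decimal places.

P(Soil=peat) = 0.100 + 0.070 + 0.057 + 0.062 + 0.102 = 0.391.
P(Yield=high) = 0.014 + 0.031 + 0.035 + 0.062 = 0.142.
P(Soil=peat, Yield=high) − P(Soil=peat)P(Yield=high) = 0.062 − 0.391×0.142 = 0.00648.

0.00648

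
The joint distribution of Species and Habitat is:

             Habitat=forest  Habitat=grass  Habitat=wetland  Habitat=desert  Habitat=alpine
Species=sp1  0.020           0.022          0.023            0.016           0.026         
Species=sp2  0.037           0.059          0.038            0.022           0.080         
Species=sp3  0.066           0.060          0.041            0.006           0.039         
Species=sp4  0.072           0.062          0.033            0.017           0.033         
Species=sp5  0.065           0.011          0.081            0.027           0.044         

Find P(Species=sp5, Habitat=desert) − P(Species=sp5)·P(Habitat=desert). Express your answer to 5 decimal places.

P(Species=sp5) = 0.065 + 0.011 + 0.081 + 0.027 + 0.044 = 0.228.
P(Habitat=desert) = 0.016 + 0.022 + 0.006 + 0.017 + 0.027 = 0.088.
P(Species=sp5, Habitat=desert) − P(Species=sp5)P(Habitat=desert) = 0.027 − 0.228×0.088 = 0.00694.

0.00694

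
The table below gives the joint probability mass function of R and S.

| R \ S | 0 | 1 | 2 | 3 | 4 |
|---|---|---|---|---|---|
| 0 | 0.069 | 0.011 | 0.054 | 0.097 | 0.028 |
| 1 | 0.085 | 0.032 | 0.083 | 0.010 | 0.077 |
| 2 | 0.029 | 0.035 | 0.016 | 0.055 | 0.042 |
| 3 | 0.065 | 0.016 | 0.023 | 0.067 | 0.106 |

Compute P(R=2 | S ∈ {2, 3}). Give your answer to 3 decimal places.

P(S=2) = 0.054 + 0.083 + 0.016 + 0.023 = 0.176.
P(S=3) = 0.097 + 0.010 + 0.055 + 0.067 = 0.229.
P(S ∈ {2, 3}) = 0.176 + 0.229 = 0.405; P(R=2, S ∈ {2, 3}) = 0.016 + 0.055 = 0.071.
P(R=2 | S ∈ {2, 3}) = 0.071/0.405 = 0.175.

0.175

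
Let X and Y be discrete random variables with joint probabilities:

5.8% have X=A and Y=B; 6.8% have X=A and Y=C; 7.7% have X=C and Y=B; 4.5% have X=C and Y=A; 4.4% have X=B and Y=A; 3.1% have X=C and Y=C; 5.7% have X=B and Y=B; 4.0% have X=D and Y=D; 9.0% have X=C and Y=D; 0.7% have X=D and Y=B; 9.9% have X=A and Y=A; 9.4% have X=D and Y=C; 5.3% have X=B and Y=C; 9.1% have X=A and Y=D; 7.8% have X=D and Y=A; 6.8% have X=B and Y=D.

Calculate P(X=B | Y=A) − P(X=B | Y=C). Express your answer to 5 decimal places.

P(Y=A) = 0.099 + 0.044 + 0.045 + 0.078 = 0.266; P(X=B | Y=A) = 0.044/0.266 = 0.165414.
P(Y=C) = 0.068 + 0.053 + 0.031 + 0.094 = 0.246; P(X=B | Y=C) = 0.053/0.246 = 0.215447.
Difference = -0.05003.

-0.05003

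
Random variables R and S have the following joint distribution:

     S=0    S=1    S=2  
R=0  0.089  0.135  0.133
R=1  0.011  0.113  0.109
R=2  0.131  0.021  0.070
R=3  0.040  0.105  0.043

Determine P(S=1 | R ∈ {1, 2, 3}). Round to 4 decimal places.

0.3717

P(R=1) = 0.011 + 0.113 + 0.109 = 0.233.
P(R=2) = 0.131 + 0.021 + 0.070 = 0.222.
P(R=3) = 0.040 + 0.105 + 0.043 = 0.188.
P(R ∈ {1, 2, 3}) = 0.233 + 0.222 + 0.188 = 0.643; P(S=1, R ∈ {1, 2, 3}) = 0.113 + 0.021 + 0.105 = 0.239.
P(S=1 | R ∈ {1, 2, 3}) = 0.239/0.643 = 0.3717.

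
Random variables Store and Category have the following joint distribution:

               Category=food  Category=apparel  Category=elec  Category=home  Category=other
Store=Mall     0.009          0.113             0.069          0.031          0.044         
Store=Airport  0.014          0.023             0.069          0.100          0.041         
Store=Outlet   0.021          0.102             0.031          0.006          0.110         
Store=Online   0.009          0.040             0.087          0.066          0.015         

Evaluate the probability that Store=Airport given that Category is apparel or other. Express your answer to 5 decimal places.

P(Category=apparel) = 0.113 + 0.023 + 0.102 + 0.040 = 0.278.
P(Category=other) = 0.044 + 0.041 + 0.110 + 0.015 = 0.210.
P(Category ∈ {apparel, other}) = 0.278 + 0.210 = 0.488; P(Store=Airport, Category ∈ {apparel, other}) = 0.023 + 0.041 = 0.064.
P(Store=Airport | Category ∈ {apparel, other}) = 0.064/0.488 = 0.13115.

0.13115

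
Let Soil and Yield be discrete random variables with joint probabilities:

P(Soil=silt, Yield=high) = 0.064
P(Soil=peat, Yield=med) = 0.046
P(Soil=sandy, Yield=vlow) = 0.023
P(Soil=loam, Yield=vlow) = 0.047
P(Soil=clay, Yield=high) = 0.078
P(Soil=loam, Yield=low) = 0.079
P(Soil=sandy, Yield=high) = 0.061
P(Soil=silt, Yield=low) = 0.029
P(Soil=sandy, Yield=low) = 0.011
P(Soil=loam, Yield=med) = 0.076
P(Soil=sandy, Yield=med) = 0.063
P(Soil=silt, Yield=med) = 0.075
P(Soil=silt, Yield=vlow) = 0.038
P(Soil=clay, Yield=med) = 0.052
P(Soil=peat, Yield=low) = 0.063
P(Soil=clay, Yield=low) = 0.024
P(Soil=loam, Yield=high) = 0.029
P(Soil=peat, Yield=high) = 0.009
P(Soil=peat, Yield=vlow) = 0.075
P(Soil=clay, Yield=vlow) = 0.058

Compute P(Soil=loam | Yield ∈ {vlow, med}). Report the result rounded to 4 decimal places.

0.2224

P(Yield=vlow) = 0.023 + 0.047 + 0.058 + 0.038 + 0.075 = 0.241.
P(Yield=med) = 0.063 + 0.076 + 0.052 + 0.075 + 0.046 = 0.312.
P(Yield ∈ {vlow, med}) = 0.241 + 0.312 = 0.553; P(Soil=loam, Yield ∈ {vlow, med}) = 0.047 + 0.076 = 0.123.
P(Soil=loam | Yield ∈ {vlow, med}) = 0.123/0.553 = 0.2224.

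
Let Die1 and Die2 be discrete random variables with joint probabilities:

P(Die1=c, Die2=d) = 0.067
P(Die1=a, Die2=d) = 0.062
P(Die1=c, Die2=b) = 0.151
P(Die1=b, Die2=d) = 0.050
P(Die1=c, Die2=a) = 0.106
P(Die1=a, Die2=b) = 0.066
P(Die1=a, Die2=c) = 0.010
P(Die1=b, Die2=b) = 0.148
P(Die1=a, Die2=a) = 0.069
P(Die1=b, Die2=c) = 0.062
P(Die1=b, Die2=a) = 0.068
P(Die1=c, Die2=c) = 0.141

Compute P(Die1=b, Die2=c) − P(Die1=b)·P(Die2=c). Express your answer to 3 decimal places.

-0.008

P(Die1=b) = 0.068 + 0.148 + 0.062 + 0.050 = 0.328.
P(Die2=c) = 0.010 + 0.062 + 0.141 = 0.213.
P(Die1=b, Die2=c) − P(Die1=b)P(Die2=c) = 0.062 − 0.328×0.213 = -0.008.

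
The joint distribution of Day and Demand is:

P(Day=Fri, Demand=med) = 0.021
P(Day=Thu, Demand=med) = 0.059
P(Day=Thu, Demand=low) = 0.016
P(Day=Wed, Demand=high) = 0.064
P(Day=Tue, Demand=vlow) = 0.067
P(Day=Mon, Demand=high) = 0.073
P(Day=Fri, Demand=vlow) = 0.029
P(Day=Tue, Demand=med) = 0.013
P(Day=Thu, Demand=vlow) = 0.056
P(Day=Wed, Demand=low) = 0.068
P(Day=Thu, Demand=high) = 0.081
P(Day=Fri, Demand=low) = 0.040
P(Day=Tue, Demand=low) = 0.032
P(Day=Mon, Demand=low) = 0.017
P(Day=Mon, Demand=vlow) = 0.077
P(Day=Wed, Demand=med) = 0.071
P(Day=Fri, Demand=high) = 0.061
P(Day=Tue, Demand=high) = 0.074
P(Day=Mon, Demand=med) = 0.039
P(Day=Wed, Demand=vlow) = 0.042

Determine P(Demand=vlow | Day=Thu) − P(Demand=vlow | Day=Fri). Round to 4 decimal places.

P(Day=Thu) = 0.056 + 0.016 + 0.059 + 0.081 = 0.212; P(Demand=vlow | Day=Thu) = 0.056/0.212 = 0.26415.
P(Day=Fri) = 0.029 + 0.040 + 0.021 + 0.061 = 0.151; P(Demand=vlow | Day=Fri) = 0.029/0.151 = 0.19205.
Difference = 0.0721.

0.0721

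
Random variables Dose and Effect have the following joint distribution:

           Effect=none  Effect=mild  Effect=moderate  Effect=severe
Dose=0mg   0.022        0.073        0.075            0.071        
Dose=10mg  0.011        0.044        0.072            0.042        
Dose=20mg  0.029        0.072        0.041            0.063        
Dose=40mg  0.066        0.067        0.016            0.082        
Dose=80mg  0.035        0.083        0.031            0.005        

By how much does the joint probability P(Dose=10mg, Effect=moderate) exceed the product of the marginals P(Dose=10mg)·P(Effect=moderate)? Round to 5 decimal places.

P(Dose=10mg) = 0.011 + 0.044 + 0.072 + 0.042 = 0.169.
P(Effect=moderate) = 0.075 + 0.072 + 0.041 + 0.016 + 0.031 = 0.235.
P(Dose=10mg, Effect=moderate) − P(Dose=10mg)P(Effect=moderate) = 0.072 − 0.169×0.235 = 0.03229.

0.03229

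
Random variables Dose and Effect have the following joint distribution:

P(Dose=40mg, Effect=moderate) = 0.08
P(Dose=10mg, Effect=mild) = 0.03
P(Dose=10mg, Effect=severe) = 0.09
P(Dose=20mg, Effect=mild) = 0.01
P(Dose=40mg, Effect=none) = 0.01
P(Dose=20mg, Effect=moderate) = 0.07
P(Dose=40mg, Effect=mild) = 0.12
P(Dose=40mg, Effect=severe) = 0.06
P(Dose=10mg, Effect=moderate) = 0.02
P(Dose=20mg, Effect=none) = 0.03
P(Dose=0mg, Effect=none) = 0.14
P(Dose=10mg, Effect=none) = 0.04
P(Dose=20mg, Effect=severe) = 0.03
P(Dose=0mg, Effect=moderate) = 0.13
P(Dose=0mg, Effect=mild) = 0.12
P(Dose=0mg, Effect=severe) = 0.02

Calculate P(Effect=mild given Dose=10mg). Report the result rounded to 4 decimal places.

P(Dose=10mg) = 0.04 + 0.03 + 0.02 + 0.09 = 0.18.
P(Effect=mild | Dose=10mg) = 0.03/0.18 = 0.1667.

0.1667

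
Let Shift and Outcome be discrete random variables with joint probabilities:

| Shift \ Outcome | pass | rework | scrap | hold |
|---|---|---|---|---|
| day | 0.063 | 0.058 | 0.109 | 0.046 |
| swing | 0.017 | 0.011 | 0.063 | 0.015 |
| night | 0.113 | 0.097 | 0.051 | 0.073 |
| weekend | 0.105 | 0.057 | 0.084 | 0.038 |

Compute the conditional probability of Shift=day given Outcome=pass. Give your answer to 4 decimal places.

P(Outcome=pass) = 0.063 + 0.017 + 0.113 + 0.105 = 0.298.
P(Shift=day | Outcome=pass) = 0.063/0.298 = 0.2114.

0.2114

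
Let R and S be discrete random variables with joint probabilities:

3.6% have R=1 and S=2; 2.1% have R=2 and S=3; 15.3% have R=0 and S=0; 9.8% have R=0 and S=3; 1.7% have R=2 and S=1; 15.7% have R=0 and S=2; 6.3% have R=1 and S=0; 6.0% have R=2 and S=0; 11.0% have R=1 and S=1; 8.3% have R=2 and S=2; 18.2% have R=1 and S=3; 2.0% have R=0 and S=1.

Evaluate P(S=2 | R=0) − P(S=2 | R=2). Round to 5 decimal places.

P(R=0) = 0.153 + 0.020 + 0.157 + 0.098 = 0.428; P(S=2 | R=0) = 0.157/0.428 = 0.366822.
P(R=2) = 0.060 + 0.017 + 0.083 + 0.021 = 0.181; P(S=2 | R=2) = 0.083/0.181 = 0.458564.
Difference = -0.09174.

-0.09174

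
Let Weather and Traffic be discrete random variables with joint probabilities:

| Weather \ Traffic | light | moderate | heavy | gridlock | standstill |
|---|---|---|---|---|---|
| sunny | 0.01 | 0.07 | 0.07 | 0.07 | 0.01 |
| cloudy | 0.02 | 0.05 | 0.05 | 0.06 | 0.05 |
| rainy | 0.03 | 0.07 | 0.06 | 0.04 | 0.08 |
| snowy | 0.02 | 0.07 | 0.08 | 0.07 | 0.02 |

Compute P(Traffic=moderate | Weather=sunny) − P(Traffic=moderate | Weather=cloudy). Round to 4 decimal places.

0.0870

P(Weather=sunny) = 0.01 + 0.07 + 0.07 + 0.07 + 0.01 = 0.23; P(Traffic=moderate | Weather=sunny) = 0.07/0.23 = 0.30435.
P(Weather=cloudy) = 0.02 + 0.05 + 0.05 + 0.06 + 0.05 = 0.23; P(Traffic=moderate | Weather=cloudy) = 0.05/0.23 = 0.21739.
Difference = 0.0870.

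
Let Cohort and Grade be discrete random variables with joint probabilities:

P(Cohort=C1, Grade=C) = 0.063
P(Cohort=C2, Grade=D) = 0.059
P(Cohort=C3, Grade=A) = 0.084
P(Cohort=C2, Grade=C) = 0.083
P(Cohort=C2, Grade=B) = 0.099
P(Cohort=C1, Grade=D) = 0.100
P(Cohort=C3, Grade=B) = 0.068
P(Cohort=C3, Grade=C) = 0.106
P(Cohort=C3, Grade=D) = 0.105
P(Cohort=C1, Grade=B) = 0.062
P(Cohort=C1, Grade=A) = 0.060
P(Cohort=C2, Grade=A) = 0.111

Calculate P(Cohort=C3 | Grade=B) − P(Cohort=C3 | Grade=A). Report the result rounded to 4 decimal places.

-0.0325

P(Grade=B) = 0.062 + 0.099 + 0.068 = 0.229; P(Cohort=C3 | Grade=B) = 0.068/0.229 = 0.29694.
P(Grade=A) = 0.060 + 0.111 + 0.084 = 0.255; P(Cohort=C3 | Grade=A) = 0.084/0.255 = 0.32941.
Difference = -0.0325.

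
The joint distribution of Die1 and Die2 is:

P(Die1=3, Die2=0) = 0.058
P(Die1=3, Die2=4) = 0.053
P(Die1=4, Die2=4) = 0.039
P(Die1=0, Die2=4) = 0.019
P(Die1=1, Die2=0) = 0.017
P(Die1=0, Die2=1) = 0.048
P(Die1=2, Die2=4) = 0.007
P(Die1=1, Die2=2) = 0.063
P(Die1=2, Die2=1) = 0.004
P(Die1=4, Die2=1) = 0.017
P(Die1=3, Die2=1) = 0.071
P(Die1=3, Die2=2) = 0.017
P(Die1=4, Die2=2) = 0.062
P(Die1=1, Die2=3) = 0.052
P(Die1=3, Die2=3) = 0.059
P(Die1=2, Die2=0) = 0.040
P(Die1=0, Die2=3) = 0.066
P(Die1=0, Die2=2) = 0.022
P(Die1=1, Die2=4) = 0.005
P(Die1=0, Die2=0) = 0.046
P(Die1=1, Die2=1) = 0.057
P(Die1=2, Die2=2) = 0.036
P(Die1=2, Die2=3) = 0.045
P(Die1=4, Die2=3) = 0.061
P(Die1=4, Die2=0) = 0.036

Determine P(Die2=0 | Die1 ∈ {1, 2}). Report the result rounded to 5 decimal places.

0.17485

P(Die1=1) = 0.017 + 0.057 + 0.063 + 0.052 + 0.005 = 0.194.
P(Die1=2) = 0.040 + 0.004 + 0.036 + 0.045 + 0.007 = 0.132.
P(Die1 ∈ {1, 2}) = 0.194 + 0.132 = 0.326; P(Die2=0, Die1 ∈ {1, 2}) = 0.017 + 0.040 = 0.057.
P(Die2=0 | Die1 ∈ {1, 2}) = 0.057/0.326 = 0.17485.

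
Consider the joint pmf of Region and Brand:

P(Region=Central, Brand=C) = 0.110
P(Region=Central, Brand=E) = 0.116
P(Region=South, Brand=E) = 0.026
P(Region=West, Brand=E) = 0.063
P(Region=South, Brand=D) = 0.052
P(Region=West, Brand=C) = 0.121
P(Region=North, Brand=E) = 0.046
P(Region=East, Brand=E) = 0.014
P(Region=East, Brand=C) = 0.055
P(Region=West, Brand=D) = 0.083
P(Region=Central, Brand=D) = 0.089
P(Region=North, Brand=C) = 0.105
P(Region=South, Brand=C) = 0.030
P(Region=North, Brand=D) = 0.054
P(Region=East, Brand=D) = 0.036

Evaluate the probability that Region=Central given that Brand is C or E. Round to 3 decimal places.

0.329

P(Brand=C) = 0.105 + 0.030 + 0.055 + 0.121 + 0.110 = 0.421.
P(Brand=E) = 0.046 + 0.026 + 0.014 + 0.063 + 0.116 = 0.265.
P(Brand ∈ {C, E}) = 0.421 + 0.265 = 0.686; P(Region=Central, Brand ∈ {C, E}) = 0.110 + 0.116 = 0.226.
P(Region=Central | Brand ∈ {C, E}) = 0.226/0.686 = 0.329.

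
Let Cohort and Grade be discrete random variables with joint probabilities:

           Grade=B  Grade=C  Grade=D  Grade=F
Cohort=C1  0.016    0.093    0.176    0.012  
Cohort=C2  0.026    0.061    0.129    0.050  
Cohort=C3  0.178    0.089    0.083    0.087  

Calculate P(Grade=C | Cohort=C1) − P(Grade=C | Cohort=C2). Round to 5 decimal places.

P(Cohort=C1) = 0.016 + 0.093 + 0.176 + 0.012 = 0.297; P(Grade=C | Cohort=C1) = 0.093/0.297 = 0.313131.
P(Cohort=C2) = 0.026 + 0.061 + 0.129 + 0.050 = 0.266; P(Grade=C | Cohort=C2) = 0.061/0.266 = 0.229323.
Difference = 0.08381.

0.08381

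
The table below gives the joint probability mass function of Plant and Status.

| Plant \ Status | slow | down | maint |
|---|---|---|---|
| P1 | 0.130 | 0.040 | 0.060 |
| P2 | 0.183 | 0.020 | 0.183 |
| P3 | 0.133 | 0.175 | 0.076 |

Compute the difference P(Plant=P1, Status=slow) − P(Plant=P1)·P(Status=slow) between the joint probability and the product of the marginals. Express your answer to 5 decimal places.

P(Plant=P1) = 0.130 + 0.040 + 0.060 = 0.230.
P(Status=slow) = 0.130 + 0.183 + 0.133 = 0.446.
P(Plant=P1, Status=slow) − P(Plant=P1)P(Status=slow) = 0.130 − 0.230×0.446 = 0.02742.

0.02742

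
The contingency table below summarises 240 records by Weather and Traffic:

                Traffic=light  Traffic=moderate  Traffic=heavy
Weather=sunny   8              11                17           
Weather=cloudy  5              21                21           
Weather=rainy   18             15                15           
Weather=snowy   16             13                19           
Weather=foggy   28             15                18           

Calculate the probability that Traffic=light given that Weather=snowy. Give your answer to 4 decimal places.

0.3333

Total with Weather=snowy: 16 + 13 + 19 = 48.
P(Traffic=light | Weather=snowy) = 16/48 = 0.3333.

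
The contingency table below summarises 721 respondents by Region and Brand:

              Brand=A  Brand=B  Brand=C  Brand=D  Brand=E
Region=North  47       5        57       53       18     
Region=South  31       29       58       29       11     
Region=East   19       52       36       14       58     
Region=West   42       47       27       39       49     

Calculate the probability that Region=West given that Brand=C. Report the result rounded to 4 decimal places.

Total with Brand=C: 57 + 58 + 36 + 27 = 178.
P(Region=West | Brand=C) = 27/178 = 0.1517.

0.1517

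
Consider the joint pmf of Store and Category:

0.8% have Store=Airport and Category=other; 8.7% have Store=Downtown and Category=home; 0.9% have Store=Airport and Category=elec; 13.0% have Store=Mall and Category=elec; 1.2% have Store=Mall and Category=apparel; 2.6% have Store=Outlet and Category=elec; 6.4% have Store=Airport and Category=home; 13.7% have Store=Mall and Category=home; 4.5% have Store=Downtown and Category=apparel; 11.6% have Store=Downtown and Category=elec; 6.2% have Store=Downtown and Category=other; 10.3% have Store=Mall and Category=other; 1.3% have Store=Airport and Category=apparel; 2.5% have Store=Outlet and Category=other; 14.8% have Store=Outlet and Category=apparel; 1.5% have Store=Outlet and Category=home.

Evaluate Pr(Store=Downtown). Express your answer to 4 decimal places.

P(Store=Downtown) = 0.045 + 0.116 + 0.087 + 0.062 = 0.310.

0.3100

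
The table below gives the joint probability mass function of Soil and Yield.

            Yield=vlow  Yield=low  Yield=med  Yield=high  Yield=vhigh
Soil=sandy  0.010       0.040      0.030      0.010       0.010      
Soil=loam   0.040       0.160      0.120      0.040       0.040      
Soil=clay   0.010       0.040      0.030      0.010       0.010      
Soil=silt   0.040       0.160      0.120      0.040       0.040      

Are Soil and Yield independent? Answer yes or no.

yes

Every cell satisfies P(Soil,Yield) = P(Soil)·P(Yield). For instance P(Soil=silt) = 0.400, P(Yield=vhigh) = 0.100, and 0.400×0.100 = 0.040 matches the joint entry. So Soil and Yield are independent.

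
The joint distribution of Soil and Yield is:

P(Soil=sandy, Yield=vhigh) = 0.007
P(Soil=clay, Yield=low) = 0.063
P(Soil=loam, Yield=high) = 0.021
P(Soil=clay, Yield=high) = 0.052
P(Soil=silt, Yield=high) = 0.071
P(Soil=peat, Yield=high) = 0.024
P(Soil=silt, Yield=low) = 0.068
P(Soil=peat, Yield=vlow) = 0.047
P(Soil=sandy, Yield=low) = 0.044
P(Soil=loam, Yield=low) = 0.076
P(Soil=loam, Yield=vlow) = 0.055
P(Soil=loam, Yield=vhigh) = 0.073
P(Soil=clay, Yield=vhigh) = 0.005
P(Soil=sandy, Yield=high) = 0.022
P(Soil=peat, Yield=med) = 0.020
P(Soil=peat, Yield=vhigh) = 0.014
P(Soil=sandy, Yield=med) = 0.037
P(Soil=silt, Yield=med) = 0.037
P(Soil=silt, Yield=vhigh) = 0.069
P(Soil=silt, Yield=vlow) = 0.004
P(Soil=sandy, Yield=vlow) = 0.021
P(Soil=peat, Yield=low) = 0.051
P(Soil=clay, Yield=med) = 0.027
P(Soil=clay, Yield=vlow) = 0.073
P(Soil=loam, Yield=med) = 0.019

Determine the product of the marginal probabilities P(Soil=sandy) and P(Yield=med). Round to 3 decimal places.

P(Soil=sandy) = 0.021 + 0.044 + 0.037 + 0.022 + 0.007 = 0.131.
P(Yield=med) = 0.037 + 0.019 + 0.027 + 0.037 + 0.020 = 0.140.
Product: 0.131 × 0.140 = 0.018.

0.018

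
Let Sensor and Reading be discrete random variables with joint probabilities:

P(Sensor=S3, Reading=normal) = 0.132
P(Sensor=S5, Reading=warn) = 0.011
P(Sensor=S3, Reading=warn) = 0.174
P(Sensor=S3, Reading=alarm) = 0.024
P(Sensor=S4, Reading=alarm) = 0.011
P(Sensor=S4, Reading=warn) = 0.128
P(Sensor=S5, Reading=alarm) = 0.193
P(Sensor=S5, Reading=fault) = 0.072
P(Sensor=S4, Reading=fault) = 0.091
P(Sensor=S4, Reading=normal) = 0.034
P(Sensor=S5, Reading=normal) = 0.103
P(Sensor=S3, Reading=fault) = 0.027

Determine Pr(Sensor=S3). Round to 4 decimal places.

P(Sensor=S3) = 0.132 + 0.174 + 0.024 + 0.027 = 0.357.

0.3570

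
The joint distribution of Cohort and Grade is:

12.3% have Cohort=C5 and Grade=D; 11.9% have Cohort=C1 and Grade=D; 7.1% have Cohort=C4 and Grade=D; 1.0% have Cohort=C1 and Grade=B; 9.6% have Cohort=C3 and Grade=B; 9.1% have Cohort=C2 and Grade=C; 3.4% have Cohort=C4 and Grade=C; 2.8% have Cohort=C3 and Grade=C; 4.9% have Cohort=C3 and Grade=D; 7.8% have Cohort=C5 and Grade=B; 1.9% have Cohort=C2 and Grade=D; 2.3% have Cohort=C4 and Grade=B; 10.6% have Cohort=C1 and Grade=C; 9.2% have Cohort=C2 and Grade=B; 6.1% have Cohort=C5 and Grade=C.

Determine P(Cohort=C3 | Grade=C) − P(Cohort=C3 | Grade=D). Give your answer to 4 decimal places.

P(Grade=C) = 0.106 + 0.091 + 0.028 + 0.034 + 0.061 = 0.320; P(Cohort=C3 | Grade=C) = 0.028/0.320 = 0.08750.
P(Grade=D) = 0.119 + 0.019 + 0.049 + 0.071 + 0.123 = 0.381; P(Cohort=C3 | Grade=D) = 0.049/0.381 = 0.12861.
Difference = -0.0411.

-0.0411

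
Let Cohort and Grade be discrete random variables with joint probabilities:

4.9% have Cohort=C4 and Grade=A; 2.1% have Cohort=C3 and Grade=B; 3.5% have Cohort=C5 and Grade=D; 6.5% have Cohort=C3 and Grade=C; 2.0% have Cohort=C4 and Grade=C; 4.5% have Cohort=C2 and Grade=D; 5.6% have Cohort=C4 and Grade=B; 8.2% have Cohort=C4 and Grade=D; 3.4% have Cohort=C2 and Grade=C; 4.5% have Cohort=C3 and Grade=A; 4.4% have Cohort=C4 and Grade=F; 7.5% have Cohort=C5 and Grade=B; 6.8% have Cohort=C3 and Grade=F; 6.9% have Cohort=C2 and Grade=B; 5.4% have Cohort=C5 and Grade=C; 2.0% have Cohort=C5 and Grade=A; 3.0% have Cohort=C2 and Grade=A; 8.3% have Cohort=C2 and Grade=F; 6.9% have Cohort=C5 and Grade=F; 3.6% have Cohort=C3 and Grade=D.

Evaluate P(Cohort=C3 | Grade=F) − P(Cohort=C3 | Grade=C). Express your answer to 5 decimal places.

-0.11815

P(Grade=F) = 0.083 + 0.068 + 0.044 + 0.069 = 0.264; P(Cohort=C3 | Grade=F) = 0.068/0.264 = 0.257576.
P(Grade=C) = 0.034 + 0.065 + 0.020 + 0.054 = 0.173; P(Cohort=C3 | Grade=C) = 0.065/0.173 = 0.375723.
Difference = -0.11815.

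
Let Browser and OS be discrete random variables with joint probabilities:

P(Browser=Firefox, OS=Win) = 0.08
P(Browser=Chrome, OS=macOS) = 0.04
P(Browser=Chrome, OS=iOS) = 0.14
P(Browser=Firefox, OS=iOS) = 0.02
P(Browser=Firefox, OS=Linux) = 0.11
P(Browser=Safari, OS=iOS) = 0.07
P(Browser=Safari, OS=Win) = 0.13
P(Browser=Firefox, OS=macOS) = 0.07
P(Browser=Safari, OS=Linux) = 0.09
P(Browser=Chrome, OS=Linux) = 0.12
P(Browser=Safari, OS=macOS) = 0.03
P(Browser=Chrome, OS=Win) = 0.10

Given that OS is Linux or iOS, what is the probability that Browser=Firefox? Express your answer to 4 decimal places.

P(OS=Linux) = 0.12 + 0.11 + 0.09 = 0.32.
P(OS=iOS) = 0.14 + 0.02 + 0.07 = 0.23.
P(OS ∈ {Linux, iOS}) = 0.32 + 0.23 = 0.55; P(Browser=Firefox, OS ∈ {Linux, iOS}) = 0.11 + 0.02 = 0.13.
P(Browser=Firefox | OS ∈ {Linux, iOS}) = 0.13/0.55 = 0.2364.

0.2364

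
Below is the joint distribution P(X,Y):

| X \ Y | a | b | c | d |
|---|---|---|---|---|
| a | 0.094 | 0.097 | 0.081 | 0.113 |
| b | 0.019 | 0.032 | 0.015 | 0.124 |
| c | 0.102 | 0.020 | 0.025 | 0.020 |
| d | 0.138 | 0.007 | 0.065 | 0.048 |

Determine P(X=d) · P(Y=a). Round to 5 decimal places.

0.09107

P(X=d) = 0.138 + 0.007 + 0.065 + 0.048 = 0.258.
P(Y=a) = 0.094 + 0.019 + 0.102 + 0.138 = 0.353.
Product: 0.258 × 0.353 = 0.09107.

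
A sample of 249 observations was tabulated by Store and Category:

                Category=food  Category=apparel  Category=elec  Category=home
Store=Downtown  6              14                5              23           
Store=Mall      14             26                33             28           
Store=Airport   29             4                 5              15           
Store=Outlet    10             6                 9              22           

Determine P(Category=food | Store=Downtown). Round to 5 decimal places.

Total with Store=Downtown: 6 + 14 + 5 + 23 = 48.
P(Category=food | Store=Downtown) = 6/48 = 0.12500.

0.12500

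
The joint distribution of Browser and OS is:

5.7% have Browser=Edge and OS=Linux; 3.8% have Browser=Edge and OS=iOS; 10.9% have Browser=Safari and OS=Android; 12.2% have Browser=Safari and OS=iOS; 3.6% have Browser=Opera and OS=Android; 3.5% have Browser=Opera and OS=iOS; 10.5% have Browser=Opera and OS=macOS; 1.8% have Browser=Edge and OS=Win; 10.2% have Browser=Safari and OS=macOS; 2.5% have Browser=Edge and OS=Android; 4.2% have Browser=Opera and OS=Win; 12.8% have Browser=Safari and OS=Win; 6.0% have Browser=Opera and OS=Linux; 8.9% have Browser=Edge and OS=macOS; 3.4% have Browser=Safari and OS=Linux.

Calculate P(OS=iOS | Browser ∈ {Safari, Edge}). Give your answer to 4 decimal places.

0.2216

P(Browser=Safari) = 0.128 + 0.102 + 0.034 + 0.122 + 0.109 = 0.495.
P(Browser=Edge) = 0.018 + 0.089 + 0.057 + 0.038 + 0.025 = 0.227.
P(Browser ∈ {Safari, Edge}) = 0.495 + 0.227 = 0.722; P(OS=iOS, Browser ∈ {Safari, Edge}) = 0.122 + 0.038 = 0.160.
P(OS=iOS | Browser ∈ {Safari, Edge}) = 0.160/0.722 = 0.2216.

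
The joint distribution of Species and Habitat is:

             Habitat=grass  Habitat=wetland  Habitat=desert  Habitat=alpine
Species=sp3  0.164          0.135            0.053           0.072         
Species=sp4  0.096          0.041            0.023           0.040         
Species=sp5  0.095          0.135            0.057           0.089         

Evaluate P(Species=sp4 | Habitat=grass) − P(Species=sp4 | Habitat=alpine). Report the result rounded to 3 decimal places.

P(Habitat=grass) = 0.164 + 0.096 + 0.095 = 0.355; P(Species=sp4 | Habitat=grass) = 0.096/0.355 = 0.2704.
P(Habitat=alpine) = 0.072 + 0.040 + 0.089 = 0.201; P(Species=sp4 | Habitat=alpine) = 0.040/0.201 = 0.1990.
Difference = 0.071.

0.071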